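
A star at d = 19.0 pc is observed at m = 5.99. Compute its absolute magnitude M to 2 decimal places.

4.60

M = m − 5 log₁₀(d/10 pc) = 5.99 − 5 log₁₀(19.0/10)
  = 5.99 − 5 × 0.279 = 5.99 − 1.39 = 4.60.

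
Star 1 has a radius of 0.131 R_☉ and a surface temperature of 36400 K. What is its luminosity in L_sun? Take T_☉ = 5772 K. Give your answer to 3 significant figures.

L/L_☉ = (R/R_☉)² (T/T_☉)⁴ = (0.131)² × (36400/5772)⁴
       = 0.01716 × (6.306)⁴ = 0.01716 × 1582 = 27.14.

27.1 L_sun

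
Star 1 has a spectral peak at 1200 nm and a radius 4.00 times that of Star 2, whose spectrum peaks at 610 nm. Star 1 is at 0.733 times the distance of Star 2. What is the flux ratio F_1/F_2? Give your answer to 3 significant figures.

Wien's law: T_1/T_2 = λ_2/λ_1 = 610/1200 = 0.5083.
L_1/L_2 = (R_1/R_2)²(T_1/T_2)⁴ = (4.00)²(0.5083)⁴ = 1.068.
F_1/F_2 = (L_1/L_2)/(d_1/d_2)² = 1.068/(0.733)² = 1.988.

1.99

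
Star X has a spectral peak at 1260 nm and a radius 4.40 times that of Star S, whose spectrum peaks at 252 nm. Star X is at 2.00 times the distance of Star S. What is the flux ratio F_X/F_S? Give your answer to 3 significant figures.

Wien's law: T_X/T_S = λ_S/λ_X = 252/1260 = 0.2000.
L_X/L_S = (R_X/R_S)²(T_X/T_S)⁴ = (4.40)²(0.2000)⁴ = 0.03098.
F_X/F_S = (L_X/L_S)/(d_X/d_S)² = 0.03098/(2.00)² = 0.007744.

0.00774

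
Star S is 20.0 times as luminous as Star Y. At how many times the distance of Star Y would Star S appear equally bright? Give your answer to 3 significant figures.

4.47

Equal flux requires L_S/d_S² = L_Y/d_Y², so d_S/d_Y = √(L_S/L_Y)
= √(20.0) = 4.472.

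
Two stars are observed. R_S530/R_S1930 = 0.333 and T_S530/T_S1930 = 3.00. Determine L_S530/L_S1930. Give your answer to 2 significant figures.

9.0

From the Stefan–Boltzmann law, L ∝ R²T⁴, so
L_S530/L_S1930 = (R_S530/R_S1930)² (T_S530/T_S1930)⁴ = (0.333)² × (3.00)⁴ = 0.1109 × 81.00 = 8.982.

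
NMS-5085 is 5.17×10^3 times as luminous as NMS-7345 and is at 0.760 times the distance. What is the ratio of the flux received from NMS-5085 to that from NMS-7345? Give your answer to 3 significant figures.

F = L/(4πd²), so F_NMS-5085/F_NMS-7345 = (L_NMS-5085/L_NMS-7345) / (d_NMS-5085/d_NMS-7345)²
= 5.17×10^3 / (0.760)² = 5.17×10^3 / 0.5776 = 8951.

8.95×10^3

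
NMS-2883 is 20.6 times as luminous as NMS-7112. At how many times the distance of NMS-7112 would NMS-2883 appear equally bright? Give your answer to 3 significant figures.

4.54

Equal flux requires L_NMS-2883/d_NMS-2883² = L_NMS-7112/d_NMS-7112², so d_NMS-2883/d_NMS-7112 = √(L_NMS-2883/L_NMS-7112)
= √(20.6) = 4.539.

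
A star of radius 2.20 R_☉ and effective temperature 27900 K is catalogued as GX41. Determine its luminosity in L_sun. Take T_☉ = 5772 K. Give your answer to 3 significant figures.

2.64×10^3 L_sun

L/L_☉ = (R/R_☉)² (T/T_☉)⁴ = (2.20)² × (27900/5772)⁴
       = 4.840 × (4.834)⁴ = 4.840 × 545.9 = 2642.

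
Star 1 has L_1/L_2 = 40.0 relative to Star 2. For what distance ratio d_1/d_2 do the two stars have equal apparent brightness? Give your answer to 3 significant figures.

6.32

Equal flux requires L_1/d_1² = L_2/d_2², so d_1/d_2 = √(L_1/L_2)
= √(40.0) = 6.325.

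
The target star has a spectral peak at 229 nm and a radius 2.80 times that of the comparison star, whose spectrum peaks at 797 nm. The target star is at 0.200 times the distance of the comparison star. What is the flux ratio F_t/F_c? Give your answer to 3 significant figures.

Wien's law: T_t/T_c = λ_c/λ_t = 797/229 = 3.480.
L_t/L_c = (R_t/R_c)²(T_t/T_c)⁴ = (2.80)²(3.480)⁴ = 1150.
F_t/F_c = (L_t/L_c)/(d_t/d_c)² = 1150/(0.200)² = 2.876×10^4.

2.88×10^4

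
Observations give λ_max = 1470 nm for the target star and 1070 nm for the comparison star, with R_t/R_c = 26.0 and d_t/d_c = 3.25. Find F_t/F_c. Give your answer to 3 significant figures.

18.0

Wien's law: T_t/T_c = λ_c/λ_t = 1070/1470 = 0.7279.
L_t/L_c = (R_t/R_c)²(T_t/T_c)⁴ = (26.0)²(0.7279)⁴ = 189.8.
F_t/F_c = (L_t/L_c)/(d_t/d_c)² = 189.8/(3.25)² = 17.97.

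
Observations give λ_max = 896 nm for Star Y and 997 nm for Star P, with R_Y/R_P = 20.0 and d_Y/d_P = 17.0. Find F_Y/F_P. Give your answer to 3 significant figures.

Wien's law: T_Y/T_P = λ_P/λ_Y = 997/896 = 1.113.
L_Y/L_P = (R_Y/R_P)²(T_Y/T_P)⁴ = (20.0)²(1.113)⁴ = 613.2.
F_Y/F_P = (L_Y/L_P)/(d_Y/d_P)² = 613.2/(17.0)² = 2.122.

2.12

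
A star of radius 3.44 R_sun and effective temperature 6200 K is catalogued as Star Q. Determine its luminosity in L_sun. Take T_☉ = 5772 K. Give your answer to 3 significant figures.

15.8 L_sun

L/L_☉ = (R/R_☉)² (T/T_☉)⁴ = (3.44)² × (6200/5772)⁴
       = 11.83 × (1.074)⁴ = 11.83 × 1.331 = 15.75.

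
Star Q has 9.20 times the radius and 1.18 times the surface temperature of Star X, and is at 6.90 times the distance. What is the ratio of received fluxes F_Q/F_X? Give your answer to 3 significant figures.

L_Q/L_X = (R_Q/R_X)²(T_Q/T_X)⁴ = (9.20)² × (1.18)⁴ = 164.1.
F_Q/F_X = (L_Q/L_X)/(d_Q/d_X)² = 164.1 / (6.90)² = 3.447.

3.45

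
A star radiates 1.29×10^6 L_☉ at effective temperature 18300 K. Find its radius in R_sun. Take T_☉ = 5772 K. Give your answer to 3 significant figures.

113 R_sun

R/R_☉ = √(L/L_☉) / (T/T_☉)² = √(1.29×10^6) / (3.170)²
       = 1136 / 10.05 = 113.0.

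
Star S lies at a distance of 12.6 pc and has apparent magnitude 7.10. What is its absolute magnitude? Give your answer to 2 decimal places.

6.60

M = m − 5 log₁₀(d/10 pc) = 7.10 − 5 log₁₀(12.6/10)
  = 7.10 − 5 × 0.100 = 7.10 − 0.50 = 6.60.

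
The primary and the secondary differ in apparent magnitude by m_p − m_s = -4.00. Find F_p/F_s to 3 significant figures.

39.8

F_p/F_s = 10^(−(m_p − m_s)/2.5) = 10^(4.00/2.5) = 10^1.600 = 39.81.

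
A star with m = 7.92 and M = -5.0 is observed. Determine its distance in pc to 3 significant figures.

m − M = 5 log₁₀(d/10 pc)
7.92 − (-5.0) = 12.92 = 5 log₁₀(d/10)
d = 10 × 10^(12.92/5) = 10 × 10^2.584 = 3837 pc.

3.84×10^3 pc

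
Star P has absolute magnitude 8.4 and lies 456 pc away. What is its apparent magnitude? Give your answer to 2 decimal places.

m = M + 5 log₁₀(d/10 pc) = 8.4 + 5 log₁₀(456/10)
  = 8.4 + 5 × 1.659 = 8.4 + 8.29 = 16.69.

16.69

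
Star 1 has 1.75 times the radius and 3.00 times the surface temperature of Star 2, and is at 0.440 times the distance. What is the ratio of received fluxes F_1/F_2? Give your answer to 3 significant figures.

1.28×10^3

L_1/L_2 = (R_1/R_2)²(T_1/T_2)⁴ = (1.75)² × (3.00)⁴ = 248.1.
F_1/F_2 = (L_1/L_2)/(d_1/d_2)² = 248.1 / (0.440)² = 1281.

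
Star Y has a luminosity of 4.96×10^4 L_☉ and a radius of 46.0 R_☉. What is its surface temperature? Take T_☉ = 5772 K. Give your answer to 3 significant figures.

1.27×10^4 K

T/T_☉ = (L/L_☉)^(1/4) / (R/R_☉)^(1/2)
T = 5772 × (4.96×10^4)^(1/4) / √(46.0) = 5772 × 14.92 / 6.782 = 1.270×10^4 K.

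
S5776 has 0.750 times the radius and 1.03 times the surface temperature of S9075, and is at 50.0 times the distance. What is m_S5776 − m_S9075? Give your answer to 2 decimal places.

L_S5776/L_S9075 = (0.750)²(1.03)⁴ = 0.6331.
F_S5776/F_S9075 = (L_S5776/L_S9075)/(d_S5776/d_S9075)² = 0.6331/2500 = 2.532×10^-4.
m_S5776 − m_S9075 = −2.5 log₁₀(2.532×10^-4) = 8.99.

8.99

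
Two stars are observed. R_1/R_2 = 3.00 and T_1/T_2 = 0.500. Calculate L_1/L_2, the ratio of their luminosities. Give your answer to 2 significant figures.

0.56

From the Stefan–Boltzmann law, L ∝ R²T⁴, so
L_1/L_2 = (R_1/R_2)² (T_1/T_2)⁴ = (3.00)² × (0.500)⁴ = 9.000 × 0.06250 = 0.5625.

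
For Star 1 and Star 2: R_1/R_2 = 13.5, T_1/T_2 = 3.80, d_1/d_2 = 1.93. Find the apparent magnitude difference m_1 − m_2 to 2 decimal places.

-10.02

L_1/L_2 = (13.5)²(3.80)⁴ = 3.800×10^4.
F_1/F_2 = (L_1/L_2)/(d_1/d_2)² = 3.800×10^4/3.725 = 1.020×10^4.
m_1 − m_2 = −2.5 log₁₀(1.020×10^4) = -10.02.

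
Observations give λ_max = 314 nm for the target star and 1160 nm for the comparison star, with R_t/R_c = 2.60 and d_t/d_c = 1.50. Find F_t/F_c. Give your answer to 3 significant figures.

Wien's law: T_t/T_c = λ_c/λ_t = 1160/314 = 3.694.
L_t/L_c = (R_t/R_c)²(T_t/T_c)⁴ = (2.60)²(3.694)⁴ = 1259.
F_t/F_c = (L_t/L_c)/(d_t/d_c)² = 1259/(1.50)² = 559.6.

560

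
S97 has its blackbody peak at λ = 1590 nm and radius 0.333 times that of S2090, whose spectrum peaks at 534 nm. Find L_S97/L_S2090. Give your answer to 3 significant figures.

0.00141

Wien's law gives T ∝ 1/λ_max, so T_S97/T_S2090 = λ_S2090/λ_S97 = 534/1590 = 0.3358.
Then L ∝ R²T⁴ gives L_S97/L_S2090 = (0.333)² × (0.3358)⁴ = 0.1109 × 0.01272 = 0.001411.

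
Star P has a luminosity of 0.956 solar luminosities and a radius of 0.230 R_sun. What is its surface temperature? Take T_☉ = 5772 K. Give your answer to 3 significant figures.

1.19×10^4 K

T/T_☉ = (L/L_☉)^(1/4) / (R/R_☉)^(1/2)
T = 5772 × (0.956)^(1/4) / √(0.230) = 5772 × 0.9888 / 0.4796 = 1.190×10^4 K.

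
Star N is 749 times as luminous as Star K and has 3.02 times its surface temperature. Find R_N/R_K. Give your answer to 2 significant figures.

3.0

L ∝ R²T⁴ gives R ∝ √L / T², so
R_N/R_K = √(749) / (3.02)² = 27.37 / 9.120 = 3.001.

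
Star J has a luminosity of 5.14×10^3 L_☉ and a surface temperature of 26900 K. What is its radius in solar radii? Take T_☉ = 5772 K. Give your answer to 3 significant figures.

R/R_☉ = √(L/L_☉) / (T/T_☉)² = √(5.14×10^3) / (4.660)²
       = 71.69 / 21.72 = 3.301.

3.30 solar radii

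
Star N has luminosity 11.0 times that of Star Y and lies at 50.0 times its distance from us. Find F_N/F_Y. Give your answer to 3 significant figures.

0.00440

F = L/(4πd²), so F_N/F_Y = (L_N/L_Y) / (d_N/d_Y)²
= 11.0 / (50.0)² = 11.0 / 2500 = 0.004400.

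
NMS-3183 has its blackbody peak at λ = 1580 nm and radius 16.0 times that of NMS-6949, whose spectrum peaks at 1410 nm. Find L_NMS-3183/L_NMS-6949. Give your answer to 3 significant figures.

162

Wien's law gives T ∝ 1/λ_max, so T_NMS-3183/T_NMS-6949 = λ_NMS-6949/λ_NMS-3183 = 1410/1580 = 0.8924.
Then L ∝ R²T⁴ gives L_NMS-3183/L_NMS-6949 = (16.0)² × (0.8924)⁴ = 256.0 × 0.6342 = 162.4.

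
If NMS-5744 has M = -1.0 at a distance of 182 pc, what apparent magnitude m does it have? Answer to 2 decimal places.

5.30

m = M + 5 log₁₀(d/10 pc) = -1.0 + 5 log₁₀(182/10)
  = -1.0 + 5 × 1.260 = -1.0 + 6.30 = 5.30.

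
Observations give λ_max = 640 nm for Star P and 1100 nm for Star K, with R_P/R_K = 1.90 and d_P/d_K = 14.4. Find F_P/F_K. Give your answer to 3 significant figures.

Wien's law: T_P/T_K = λ_K/λ_P = 1100/640 = 1.719.
L_P/L_K = (R_P/R_K)²(T_P/T_K)⁴ = (1.90)²(1.719)⁴ = 31.50.
F_P/F_K = (L_P/L_K)/(d_P/d_K)² = 31.50/(14.4)² = 0.1519.

0.152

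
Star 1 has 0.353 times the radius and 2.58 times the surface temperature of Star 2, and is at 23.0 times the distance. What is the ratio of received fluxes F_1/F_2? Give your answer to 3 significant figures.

0.0104

L_1/L_2 = (R_1/R_2)²(T_1/T_2)⁴ = (0.353)² × (2.58)⁴ = 5.521.
F_1/F_2 = (L_1/L_2)/(d_1/d_2)² = 5.521 / (23.0)² = 0.01044.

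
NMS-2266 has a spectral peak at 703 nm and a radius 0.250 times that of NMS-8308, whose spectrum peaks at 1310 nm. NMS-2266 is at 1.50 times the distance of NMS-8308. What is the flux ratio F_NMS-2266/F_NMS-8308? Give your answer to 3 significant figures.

Wien's law: T_NMS-2266/T_NMS-8308 = λ_NMS-8308/λ_NMS-2266 = 1310/703 = 1.863.
L_NMS-2266/L_NMS-8308 = (R_NMS-2266/R_NMS-8308)²(T_NMS-2266/T_NMS-8308)⁴ = (0.250)²(1.863)⁴ = 0.7536.
F_NMS-2266/F_NMS-8308 = (L_NMS-2266/L_NMS-8308)/(d_NMS-2266/d_NMS-8308)² = 0.7536/(1.50)² = 0.3349.

0.335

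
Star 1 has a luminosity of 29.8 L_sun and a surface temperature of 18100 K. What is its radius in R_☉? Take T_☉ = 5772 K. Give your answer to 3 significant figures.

0.555 R_☉

R/R_☉ = √(L/L_☉) / (T/T_☉)² = √(29.8) / (3.136)²
       = 5.459 / 9.833 = 0.5551.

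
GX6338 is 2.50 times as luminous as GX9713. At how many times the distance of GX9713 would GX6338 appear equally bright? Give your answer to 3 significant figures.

Equal flux requires L_GX6338/d_GX6338² = L_GX9713/d_GX9713², so d_GX6338/d_GX9713 = √(L_GX6338/L_GX9713)
= √(2.50) = 1.581.

1.58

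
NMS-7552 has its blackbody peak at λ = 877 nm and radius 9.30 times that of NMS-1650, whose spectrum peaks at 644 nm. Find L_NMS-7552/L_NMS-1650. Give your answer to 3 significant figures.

25.1

Wien's law gives T ∝ 1/λ_max, so T_NMS-7552/T_NMS-1650 = λ_NMS-1650/λ_NMS-7552 = 644/877 = 0.7343.
Then L ∝ R²T⁴ gives L_NMS-7552/L_NMS-1650 = (9.30)² × (0.7343)⁴ = 86.49 × 0.2908 = 25.15.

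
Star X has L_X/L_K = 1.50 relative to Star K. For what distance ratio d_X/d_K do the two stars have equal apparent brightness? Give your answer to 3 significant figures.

Equal flux requires L_X/d_X² = L_K/d_K², so d_X/d_K = √(L_X/L_K)
= √(1.50) = 1.225.

1.22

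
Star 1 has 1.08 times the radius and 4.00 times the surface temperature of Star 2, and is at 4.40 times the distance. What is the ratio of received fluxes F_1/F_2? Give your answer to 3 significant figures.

L_1/L_2 = (R_1/R_2)²(T_1/T_2)⁴ = (1.08)² × (4.00)⁴ = 298.6.
F_1/F_2 = (L_1/L_2)/(d_1/d_2)² = 298.6 / (4.40)² = 15.42.

15.4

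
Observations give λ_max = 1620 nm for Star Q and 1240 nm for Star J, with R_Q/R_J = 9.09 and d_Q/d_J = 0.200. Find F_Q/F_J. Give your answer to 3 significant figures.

Wien's law: T_Q/T_J = λ_J/λ_Q = 1240/1620 = 0.7654.
L_Q/L_J = (R_Q/R_J)²(T_Q/T_J)⁴ = (9.09)²(0.7654)⁴ = 28.36.
F_Q/F_J = (L_Q/L_J)/(d_Q/d_J)² = 28.36/(0.200)² = 709.1.

709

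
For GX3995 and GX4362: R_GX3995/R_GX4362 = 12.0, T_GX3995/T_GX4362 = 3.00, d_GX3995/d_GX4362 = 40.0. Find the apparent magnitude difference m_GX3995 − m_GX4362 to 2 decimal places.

L_GX3995/L_GX4362 = (12.0)²(3.00)⁴ = 1.166×10^4.
F_GX3995/F_GX4362 = (L_GX3995/L_GX4362)/(d_GX3995/d_GX4362)² = 1.166×10^4/1600 = 7.290.
m_GX3995 − m_GX4362 = −2.5 log₁₀(7.290) = -2.16.

-2.16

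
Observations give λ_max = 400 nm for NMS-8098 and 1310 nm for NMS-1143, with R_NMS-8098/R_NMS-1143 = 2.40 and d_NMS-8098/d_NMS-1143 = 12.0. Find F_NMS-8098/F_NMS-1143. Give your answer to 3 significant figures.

4.60

Wien's law: T_NMS-8098/T_NMS-1143 = λ_NMS-1143/λ_NMS-8098 = 1310/400 = 3.275.
L_NMS-8098/L_NMS-1143 = (R_NMS-8098/R_NMS-1143)²(T_NMS-8098/T_NMS-1143)⁴ = (2.40)²(3.275)⁴ = 662.6.
F_NMS-8098/F_NMS-1143 = (L_NMS-8098/L_NMS-1143)/(d_NMS-8098/d_NMS-1143)² = 662.6/(12.0)² = 4.602.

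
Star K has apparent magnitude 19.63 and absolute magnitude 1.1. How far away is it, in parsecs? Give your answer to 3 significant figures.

5.08×10^4 pc

m − M = 5 log₁₀(d/10 pc)
19.63 − (1.1) = 18.53 = 5 log₁₀(d/10)
d = 10 × 10^(18.53/5) = 10 × 10^3.706 = 5.082×10^4 pc.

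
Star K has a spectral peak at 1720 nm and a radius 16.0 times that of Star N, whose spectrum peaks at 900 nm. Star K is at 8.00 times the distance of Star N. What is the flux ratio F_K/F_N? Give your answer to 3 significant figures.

Wien's law: T_K/T_N = λ_N/λ_K = 900/1720 = 0.5233.
L_K/L_N = (R_K/R_N)²(T_K/T_N)⁴ = (16.0)²(0.5233)⁴ = 19.19.
F_K/F_N = (L_K/L_N)/(d_K/d_N)² = 19.19/(8.00)² = 0.2999.

0.300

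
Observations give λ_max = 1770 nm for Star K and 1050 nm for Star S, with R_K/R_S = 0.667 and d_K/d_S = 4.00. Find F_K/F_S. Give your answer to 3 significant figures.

Wien's law: T_K/T_S = λ_S/λ_K = 1050/1770 = 0.5932.
L_K/L_S = (R_K/R_S)²(T_K/T_S)⁴ = (0.667)²(0.5932)⁴ = 0.05510.
F_K/F_S = (L_K/L_S)/(d_K/d_S)² = 0.05510/(4.00)² = 0.003443.

0.00344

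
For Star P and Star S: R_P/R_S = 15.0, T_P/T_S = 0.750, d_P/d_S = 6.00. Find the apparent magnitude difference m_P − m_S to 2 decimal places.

L_P/L_S = (15.0)²(0.750)⁴ = 71.19.
F_P/F_S = (L_P/L_S)/(d_P/d_S)² = 71.19/36.00 = 1.978.
m_P − m_S = −2.5 log₁₀(1.978) = -0.74.

-0.74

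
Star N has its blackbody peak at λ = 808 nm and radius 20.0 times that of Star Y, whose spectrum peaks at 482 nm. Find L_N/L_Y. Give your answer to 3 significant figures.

Wien's law gives T ∝ 1/λ_max, so T_N/T_Y = λ_Y/λ_N = 482/808 = 0.5965.
Then L ∝ R²T⁴ gives L_N/L_Y = (20.0)² × (0.5965)⁴ = 400.0 × 0.1266 = 50.65.

50.7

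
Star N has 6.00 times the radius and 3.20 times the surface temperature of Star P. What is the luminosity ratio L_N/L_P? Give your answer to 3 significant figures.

From the Stefan–Boltzmann law, L ∝ R²T⁴, so
L_N/L_P = (R_N/R_P)² (T_N/T_P)⁴ = (6.00)² × (3.20)⁴ = 36.00 × 104.9 = 3775.

3.77×10^3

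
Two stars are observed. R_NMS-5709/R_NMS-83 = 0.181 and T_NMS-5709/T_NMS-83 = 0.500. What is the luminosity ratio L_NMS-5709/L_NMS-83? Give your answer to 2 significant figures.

0.0020

From the Stefan–Boltzmann law, L ∝ R²T⁴, so
L_NMS-5709/L_NMS-83 = (R_NMS-5709/R_NMS-83)² (T_NMS-5709/T_NMS-83)⁴ = (0.181)² × (0.500)⁴ = 0.03276 × 0.06250 = 0.002048.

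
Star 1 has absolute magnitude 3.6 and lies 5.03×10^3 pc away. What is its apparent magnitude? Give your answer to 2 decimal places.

17.11

m = M + 5 log₁₀(d/10 pc) = 3.6 + 5 log₁₀(5.03×10^3/10)
  = 3.6 + 5 × 2.702 = 3.6 + 13.51 = 17.11.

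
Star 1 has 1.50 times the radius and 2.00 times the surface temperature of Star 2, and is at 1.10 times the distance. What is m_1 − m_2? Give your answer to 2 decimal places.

-3.68

L_1/L_2 = (1.50)²(2.00)⁴ = 36.00.
F_1/F_2 = (L_1/L_2)/(d_1/d_2)² = 36.00/1.210 = 29.75.
m_1 − m_2 = −2.5 log₁₀(29.75) = -3.68.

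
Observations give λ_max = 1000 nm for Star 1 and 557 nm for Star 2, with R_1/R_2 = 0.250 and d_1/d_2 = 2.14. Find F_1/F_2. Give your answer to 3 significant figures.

Wien's law: T_1/T_2 = λ_2/λ_1 = 557/1000 = 0.5570.
L_1/L_2 = (R_1/R_2)²(T_1/T_2)⁴ = (0.250)²(0.5570)⁴ = 0.006016.
F_1/F_2 = (L_1/L_2)/(d_1/d_2)² = 0.006016/(2.14)² = 0.001314.

0.00131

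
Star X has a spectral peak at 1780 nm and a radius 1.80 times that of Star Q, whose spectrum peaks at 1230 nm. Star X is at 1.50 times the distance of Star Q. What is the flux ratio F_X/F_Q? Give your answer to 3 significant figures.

0.328

Wien's law: T_X/T_Q = λ_Q/λ_X = 1230/1780 = 0.6910.
L_X/L_Q = (R_X/R_Q)²(T_X/T_Q)⁴ = (1.80)²(0.6910)⁴ = 0.7387.
F_X/F_Q = (L_X/L_Q)/(d_X/d_Q)² = 0.7387/(1.50)² = 0.3283.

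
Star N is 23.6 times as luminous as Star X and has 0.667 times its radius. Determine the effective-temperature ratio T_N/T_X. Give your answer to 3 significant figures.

L ∝ R²T⁴ gives T ∝ (L/R²)^(1/4), so
T_N/T_X = (23.6 / 0.667²)^(1/4) = (53.05)^(1/4) = 2.699.

2.70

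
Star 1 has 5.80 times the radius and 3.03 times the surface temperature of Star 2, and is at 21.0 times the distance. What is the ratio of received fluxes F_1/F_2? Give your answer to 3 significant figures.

6.43

L_1/L_2 = (R_1/R_2)²(T_1/T_2)⁴ = (5.80)² × (3.03)⁴ = 2835.
F_1/F_2 = (L_1/L_2)/(d_1/d_2)² = 2835 / (21.0)² = 6.430.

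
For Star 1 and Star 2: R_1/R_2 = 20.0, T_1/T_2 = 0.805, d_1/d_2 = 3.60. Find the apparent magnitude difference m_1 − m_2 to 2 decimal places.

L_1/L_2 = (20.0)²(0.805)⁴ = 168.0.
F_1/F_2 = (L_1/L_2)/(d_1/d_2)² = 168.0/12.96 = 12.96.
m_1 − m_2 = −2.5 log₁₀(12.96) = -2.78.

-2.78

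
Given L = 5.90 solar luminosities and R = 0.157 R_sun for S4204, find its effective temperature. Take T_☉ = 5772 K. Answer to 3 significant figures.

T/T_☉ = (L/L_☉)^(1/4) / (R/R_☉)^(1/2)
T = 5772 × (5.90)^(1/4) / √(0.157) = 5772 × 1.559 / 0.3962 = 2.270×10^4 K.

2.27×10^4 K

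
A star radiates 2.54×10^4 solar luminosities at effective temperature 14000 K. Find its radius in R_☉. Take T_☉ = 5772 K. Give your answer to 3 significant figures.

27.1 R_☉

R/R_☉ = √(L/L_☉) / (T/T_☉)² = √(2.54×10^4) / (2.426)²
       = 159.4 / 5.883 = 27.09.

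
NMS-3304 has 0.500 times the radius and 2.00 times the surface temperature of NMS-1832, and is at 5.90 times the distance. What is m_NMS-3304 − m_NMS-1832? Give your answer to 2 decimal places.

2.35

L_NMS-3304/L_NMS-1832 = (0.500)²(2.00)⁴ = 4.000.
F_NMS-3304/F_NMS-1832 = (L_NMS-3304/L_NMS-1832)/(d_NMS-3304/d_NMS-1832)² = 4.000/34.81 = 0.1149.
m_NMS-3304 − m_NMS-1832 = −2.5 log₁₀(0.1149) = 2.35.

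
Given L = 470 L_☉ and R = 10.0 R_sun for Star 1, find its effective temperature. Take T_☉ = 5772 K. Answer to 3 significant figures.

T/T_☉ = (L/L_☉)^(1/4) / (R/R_☉)^(1/2)
T = 5772 × (470)^(1/4) / √(10.0) = 5772 × 4.656 / 3.162 = 8499 K.

8.50×10^3 K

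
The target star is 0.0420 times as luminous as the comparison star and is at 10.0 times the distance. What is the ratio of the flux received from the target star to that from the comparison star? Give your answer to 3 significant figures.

F = L/(4πd²), so F_t/F_c = (L_t/L_c) / (d_t/d_c)²
= 0.0420 / (10.0)² = 0.0420 / 100.0 = 4.200×10^-4.

4.20×10^-4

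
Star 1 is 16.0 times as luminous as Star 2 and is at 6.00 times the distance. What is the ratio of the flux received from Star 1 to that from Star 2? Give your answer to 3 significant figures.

0.444

F = L/(4πd²), so F_1/F_2 = (L_1/L_2) / (d_1/d_2)²
= 16.0 / (6.00)² = 16.0 / 36.00 = 0.4444.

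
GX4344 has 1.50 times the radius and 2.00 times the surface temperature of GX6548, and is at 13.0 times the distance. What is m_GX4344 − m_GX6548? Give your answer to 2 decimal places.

L_GX4344/L_GX6548 = (1.50)²(2.00)⁴ = 36.00.
F_GX4344/F_GX6548 = (L_GX4344/L_GX6548)/(d_GX4344/d_GX6548)² = 36.00/169.0 = 0.2130.
m_GX4344 − m_GX6548 = −2.5 log₁₀(0.2130) = 1.68.

1.68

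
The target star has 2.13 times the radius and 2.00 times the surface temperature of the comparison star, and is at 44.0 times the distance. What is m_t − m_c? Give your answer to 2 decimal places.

3.57

L_t/L_c = (2.13)²(2.00)⁴ = 72.59.
F_t/F_c = (L_t/L_c)/(d_t/d_c)² = 72.59/1936 = 0.03750.
m_t − m_c = −2.5 log₁₀(0.03750) = 3.57.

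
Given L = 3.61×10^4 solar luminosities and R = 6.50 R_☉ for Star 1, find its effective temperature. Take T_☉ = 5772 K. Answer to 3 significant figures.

3.12×10^4 K

T/T_☉ = (L/L_☉)^(1/4) / (R/R_☉)^(1/2)
T = 5772 × (3.61×10^4)^(1/4) / √(6.50) = 5772 × 13.78 / 2.550 = 3.121×10^4 K.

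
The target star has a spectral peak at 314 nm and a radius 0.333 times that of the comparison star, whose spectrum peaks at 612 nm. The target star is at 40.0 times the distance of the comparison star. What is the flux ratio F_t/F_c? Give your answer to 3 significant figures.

0.00100

Wien's law: T_t/T_c = λ_c/λ_t = 612/314 = 1.949.
L_t/L_c = (R_t/R_c)²(T_t/T_c)⁴ = (0.333)²(1.949)⁴ = 1.600.
F_t/F_c = (L_t/L_c)/(d_t/d_c)² = 1.600/(40.0)² = 0.001000.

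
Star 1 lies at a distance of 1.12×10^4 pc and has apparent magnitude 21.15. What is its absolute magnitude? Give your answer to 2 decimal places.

5.90

M = m − 5 log₁₀(d/10 pc) = 21.15 − 5 log₁₀(1.12×10^4/10)
  = 21.15 − 5 × 3.049 = 21.15 − 15.25 = 5.90.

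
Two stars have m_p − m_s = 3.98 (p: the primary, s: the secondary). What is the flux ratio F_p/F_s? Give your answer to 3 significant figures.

F_p/F_s = 10^(−(m_p − m_s)/2.5) = 10^(-3.98/2.5) = 10^-1.592 = 0.02559.

0.0256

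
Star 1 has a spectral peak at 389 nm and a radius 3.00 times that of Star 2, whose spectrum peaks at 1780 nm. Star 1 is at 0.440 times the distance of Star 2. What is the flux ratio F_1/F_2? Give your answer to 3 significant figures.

2.04×10^4

Wien's law: T_1/T_2 = λ_2/λ_1 = 1780/389 = 4.576.
L_1/L_2 = (R_1/R_2)²(T_1/T_2)⁴ = (3.00)²(4.576)⁴ = 3946.
F_1/F_2 = (L_1/L_2)/(d_1/d_2)² = 3946/(0.440)² = 2.038×10^4.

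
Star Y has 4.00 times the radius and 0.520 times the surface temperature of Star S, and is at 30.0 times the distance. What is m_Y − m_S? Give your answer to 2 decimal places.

7.22

L_Y/L_S = (4.00)²(0.520)⁴ = 1.170.
F_Y/F_S = (L_Y/L_S)/(d_Y/d_S)² = 1.170/900.0 = 0.001300.
m_Y − m_S = −2.5 log₁₀(0.001300) = 7.22.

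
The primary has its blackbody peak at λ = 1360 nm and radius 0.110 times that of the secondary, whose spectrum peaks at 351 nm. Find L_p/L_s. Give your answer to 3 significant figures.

Wien's law gives T ∝ 1/λ_max, so T_p/T_s = λ_s/λ_p = 351/1360 = 0.2581.
Then L ∝ R²T⁴ gives L_p/L_s = (0.110)² × (0.2581)⁴ = 0.01210 × 0.004437 = 5.369×10^-5.

5.37×10^-5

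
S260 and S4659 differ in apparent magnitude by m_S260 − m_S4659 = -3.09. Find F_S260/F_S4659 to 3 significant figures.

17.2

F_S260/F_S4659 = 10^(−(m_S260 − m_S4659)/2.5) = 10^(3.09/2.5) = 10^1.236 = 17.22.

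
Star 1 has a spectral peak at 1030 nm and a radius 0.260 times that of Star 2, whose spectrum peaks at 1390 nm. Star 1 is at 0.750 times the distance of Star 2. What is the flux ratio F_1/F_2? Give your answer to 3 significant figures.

0.399

Wien's law: T_1/T_2 = λ_2/λ_1 = 1390/1030 = 1.350.
L_1/L_2 = (R_1/R_2)²(T_1/T_2)⁴ = (0.260)²(1.350)⁴ = 0.2242.
F_1/F_2 = (L_1/L_2)/(d_1/d_2)² = 0.2242/(0.750)² = 0.3986.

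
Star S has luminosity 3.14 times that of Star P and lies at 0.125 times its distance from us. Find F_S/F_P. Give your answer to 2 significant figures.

F = L/(4πd²), so F_S/F_P = (L_S/L_P) / (d_S/d_P)²
= 3.14 / (0.125)² = 3.14 / 0.01562 = 201.0.

2.0×10^2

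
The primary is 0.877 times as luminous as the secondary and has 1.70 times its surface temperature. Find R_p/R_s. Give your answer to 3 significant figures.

L ∝ R²T⁴ gives R ∝ √L / T², so
R_p/R_s = √(0.877) / (1.70)² = 0.9365 / 2.890 = 0.3240.

0.324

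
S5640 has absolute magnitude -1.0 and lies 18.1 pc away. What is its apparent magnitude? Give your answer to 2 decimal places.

0.29

m = M + 5 log₁₀(d/10 pc) = -1.0 + 5 log₁₀(18.1/10)
  = -1.0 + 5 × 0.258 = -1.0 + 1.29 = 0.29.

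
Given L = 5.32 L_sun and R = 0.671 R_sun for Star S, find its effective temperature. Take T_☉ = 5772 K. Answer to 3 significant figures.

1.07×10^4 K

T/T_☉ = (L/L_☉)^(1/4) / (R/R_☉)^(1/2)
T = 5772 × (5.32)^(1/4) / √(0.671) = 5772 × 1.519 / 0.8191 = 1.070×10^4 K.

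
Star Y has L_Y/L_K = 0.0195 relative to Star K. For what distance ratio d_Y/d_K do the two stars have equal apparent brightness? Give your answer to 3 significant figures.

0.140

Equal flux requires L_Y/d_Y² = L_K/d_K², so d_Y/d_K = √(L_Y/L_K)
= √(0.0195) = 0.1396.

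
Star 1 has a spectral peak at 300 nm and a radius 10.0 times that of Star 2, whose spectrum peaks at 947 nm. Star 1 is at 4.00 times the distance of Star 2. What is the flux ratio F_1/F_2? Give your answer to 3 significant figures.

621

Wien's law: T_1/T_2 = λ_2/λ_1 = 947/300 = 3.157.
L_1/L_2 = (R_1/R_2)²(T_1/T_2)⁴ = (10.0)²(3.157)⁴ = 9929.
F_1/F_2 = (L_1/L_2)/(d_1/d_2)² = 9929/(4.00)² = 620.6.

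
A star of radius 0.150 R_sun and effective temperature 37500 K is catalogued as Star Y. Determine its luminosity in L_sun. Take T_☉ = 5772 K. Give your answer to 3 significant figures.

L/L_☉ = (R/R_☉)² (T/T_☉)⁴ = (0.150)² × (37500/5772)⁴
       = 0.02250 × (6.497)⁴ = 0.02250 × 1782 = 40.09.

40.1 L_sun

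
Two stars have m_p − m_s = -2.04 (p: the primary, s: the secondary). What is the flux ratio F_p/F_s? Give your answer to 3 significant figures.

6.55

F_p/F_s = 10^(−(m_p − m_s)/2.5) = 10^(2.04/2.5) = 10^0.816 = 6.546.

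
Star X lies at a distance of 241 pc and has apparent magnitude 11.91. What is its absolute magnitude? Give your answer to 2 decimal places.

M = m − 5 log₁₀(d/10 pc) = 11.91 − 5 log₁₀(241/10)
  = 11.91 − 5 × 1.382 = 11.91 − 6.91 = 5.00.

5.00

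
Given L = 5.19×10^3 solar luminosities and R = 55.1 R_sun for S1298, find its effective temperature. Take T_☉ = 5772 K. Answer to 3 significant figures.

6.60×10^3 K

T/T_☉ = (L/L_☉)^(1/4) / (R/R_☉)^(1/2)
T = 5772 × (5.19×10^3)^(1/4) / √(55.1) = 5772 × 8.488 / 7.423 = 6600 K.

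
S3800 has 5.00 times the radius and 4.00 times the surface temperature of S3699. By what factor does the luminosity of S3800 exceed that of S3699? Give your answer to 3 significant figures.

6.40×10^3

From the Stefan–Boltzmann law, L ∝ R²T⁴, so
L_S3800/L_S3699 = (R_S3800/R_S3699)² (T_S3800/T_S3699)⁴ = (5.00)² × (4.00)⁴ = 25.00 × 256.0 = 6400.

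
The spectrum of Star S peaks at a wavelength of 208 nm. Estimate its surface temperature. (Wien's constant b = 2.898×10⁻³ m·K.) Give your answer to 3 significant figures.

1.39×10^4 K

T = b/λ_max = 2.898×10⁻³ / (208×10⁻⁹) = 1.393×10^4 K.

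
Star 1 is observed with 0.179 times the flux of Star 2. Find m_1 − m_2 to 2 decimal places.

m_1 − m_2 = −2.5 log₁₀(F_1/F_2) = −2.5 log₁₀(0.179) = −2.5 × (-0.747) = 1.868.

1.87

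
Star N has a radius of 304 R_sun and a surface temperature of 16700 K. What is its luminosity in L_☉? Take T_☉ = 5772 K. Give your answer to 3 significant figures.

L/L_☉ = (R/R_☉)² (T/T_☉)⁴ = (304)² × (16700/5772)⁴
       = 9.242×10^4 × (2.893)⁴ = 9.242×10^4 × 70.07 = 6.476×10^6.

6.48×10^6 L_☉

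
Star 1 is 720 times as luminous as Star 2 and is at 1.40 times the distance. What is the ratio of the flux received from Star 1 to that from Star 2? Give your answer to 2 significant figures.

3.7×10^2

F = L/(4πd²), so F_1/F_2 = (L_1/L_2) / (d_1/d_2)²
= 720 / (1.40)² = 720 / 1.960 = 367.3.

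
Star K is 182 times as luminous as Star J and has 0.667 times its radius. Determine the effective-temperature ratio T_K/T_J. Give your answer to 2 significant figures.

4.5

L ∝ R²T⁴ gives T ∝ (L/R²)^(1/4), so
T_K/T_J = (182 / 0.667²)^(1/4) = (409.1)^(1/4) = 4.497.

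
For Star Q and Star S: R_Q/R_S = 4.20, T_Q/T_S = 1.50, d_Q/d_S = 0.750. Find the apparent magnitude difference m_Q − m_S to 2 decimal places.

-5.50

L_Q/L_S = (4.20)²(1.50)⁴ = 89.30.
F_Q/F_S = (L_Q/L_S)/(d_Q/d_S)² = 89.30/0.5625 = 158.8.
m_Q − m_S = −2.5 log₁₀(158.8) = -5.50.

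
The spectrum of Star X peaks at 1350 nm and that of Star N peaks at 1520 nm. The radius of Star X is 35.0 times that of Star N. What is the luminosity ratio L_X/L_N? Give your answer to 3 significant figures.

1.97×10^3

Wien's law gives T ∝ 1/λ_max, so T_X/T_N = λ_N/λ_X = 1520/1350 = 1.126.
Then L ∝ R²T⁴ gives L_X/L_N = (35.0)² × (1.126)⁴ = 1225 × 1.607 = 1969.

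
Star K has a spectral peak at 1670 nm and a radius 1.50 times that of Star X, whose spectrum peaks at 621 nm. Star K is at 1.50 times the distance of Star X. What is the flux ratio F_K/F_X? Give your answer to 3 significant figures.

0.0191

Wien's law: T_K/T_X = λ_X/λ_K = 621/1670 = 0.3719.
L_K/L_X = (R_K/R_X)²(T_K/T_X)⁴ = (1.50)²(0.3719)⁴ = 0.04302.
F_K/F_X = (L_K/L_X)/(d_K/d_X)² = 0.04302/(1.50)² = 0.01912.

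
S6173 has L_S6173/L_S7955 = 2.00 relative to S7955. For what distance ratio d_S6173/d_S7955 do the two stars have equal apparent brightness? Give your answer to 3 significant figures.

Equal flux requires L_S6173/d_S6173² = L_S7955/d_S7955², so d_S6173/d_S7955 = √(L_S6173/L_S7955)
= √(2.00) = 1.414.

1.41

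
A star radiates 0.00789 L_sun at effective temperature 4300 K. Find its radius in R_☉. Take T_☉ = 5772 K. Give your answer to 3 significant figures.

0.160 R_☉

R/R_☉ = √(L/L_☉) / (T/T_☉)² = √(0.00789) / (0.7450)²
       = 0.08883 / 0.5550 = 0.1600.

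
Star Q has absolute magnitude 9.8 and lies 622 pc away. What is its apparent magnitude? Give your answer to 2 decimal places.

m = M + 5 log₁₀(d/10 pc) = 9.8 + 5 log₁₀(622/10)
  = 9.8 + 5 × 1.794 = 9.8 + 8.97 = 18.77.

18.77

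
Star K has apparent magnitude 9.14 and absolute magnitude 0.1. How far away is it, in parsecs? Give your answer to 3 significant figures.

m − M = 5 log₁₀(d/10 pc)
9.14 − (0.1) = 9.04 = 5 log₁₀(d/10)
d = 10 × 10^(9.04/5) = 10 × 10^1.808 = 642.7 pc.

643 pc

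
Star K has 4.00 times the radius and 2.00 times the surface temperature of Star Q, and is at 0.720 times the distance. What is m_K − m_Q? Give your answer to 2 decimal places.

L_K/L_Q = (4.00)²(2.00)⁴ = 256.0.
F_K/F_Q = (L_K/L_Q)/(d_K/d_Q)² = 256.0/0.5184 = 493.8.
m_K − m_Q = −2.5 log₁₀(493.8) = -6.73.

-6.73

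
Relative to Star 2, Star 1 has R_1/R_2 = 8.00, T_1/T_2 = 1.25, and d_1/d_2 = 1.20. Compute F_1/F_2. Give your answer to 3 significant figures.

L_1/L_2 = (R_1/R_2)²(T_1/T_2)⁴ = (8.00)² × (1.25)⁴ = 156.2.
F_1/F_2 = (L_1/L_2)/(d_1/d_2)² = 156.2 / (1.20)² = 108.5.

109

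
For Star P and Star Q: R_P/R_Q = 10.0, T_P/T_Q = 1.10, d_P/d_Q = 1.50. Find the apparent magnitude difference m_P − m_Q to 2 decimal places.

L_P/L_Q = (10.0)²(1.10)⁴ = 146.4.
F_P/F_Q = (L_P/L_Q)/(d_P/d_Q)² = 146.4/2.250 = 65.07.
m_P − m_Q = −2.5 log₁₀(65.07) = -4.53.

-4.53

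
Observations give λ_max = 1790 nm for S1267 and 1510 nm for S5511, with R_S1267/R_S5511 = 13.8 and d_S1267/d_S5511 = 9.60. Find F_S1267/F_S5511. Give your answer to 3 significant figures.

1.05

Wien's law: T_S1267/T_S5511 = λ_S5511/λ_S1267 = 1510/1790 = 0.8436.
L_S1267/L_S5511 = (R_S1267/R_S5511)²(T_S1267/T_S5511)⁴ = (13.8)²(0.8436)⁴ = 96.44.
F_S1267/F_S5511 = (L_S1267/L_S5511)/(d_S1267/d_S5511)² = 96.44/(9.60)² = 1.046.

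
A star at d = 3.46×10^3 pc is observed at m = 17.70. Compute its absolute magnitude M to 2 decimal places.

5.00

M = m − 5 log₁₀(d/10 pc) = 17.70 − 5 log₁₀(3.46×10^3/10)
  = 17.70 − 5 × 2.539 = 17.70 − 12.70 = 5.00.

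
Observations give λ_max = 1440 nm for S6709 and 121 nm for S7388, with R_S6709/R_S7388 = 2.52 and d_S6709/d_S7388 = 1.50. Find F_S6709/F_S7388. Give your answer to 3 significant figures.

1.41×10^-4

Wien's law: T_S6709/T_S7388 = λ_S7388/λ_S6709 = 121/1440 = 0.08403.
L_S6709/L_S7388 = (R_S6709/R_S7388)²(T_S6709/T_S7388)⁴ = (2.52)²(0.08403)⁴ = 3.166×10^-4.
F_S6709/F_S7388 = (L_S6709/L_S7388)/(d_S6709/d_S7388)² = 3.166×10^-4/(1.50)² = 1.407×10^-4.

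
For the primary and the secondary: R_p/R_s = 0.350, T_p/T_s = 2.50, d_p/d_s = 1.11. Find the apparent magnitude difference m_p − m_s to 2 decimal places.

L_p/L_s = (0.350)²(2.50)⁴ = 4.785.
F_p/F_s = (L_p/L_s)/(d_p/d_s)² = 4.785/1.232 = 3.884.
m_p − m_s = −2.5 log₁₀(3.884) = -1.47.

-1.47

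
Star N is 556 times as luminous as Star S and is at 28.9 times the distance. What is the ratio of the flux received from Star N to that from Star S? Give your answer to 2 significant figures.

F = L/(4πd²), so F_N/F_S = (L_N/L_S) / (d_N/d_S)²
= 556 / (28.9)² = 556 / 835.2 = 0.6657.

0.67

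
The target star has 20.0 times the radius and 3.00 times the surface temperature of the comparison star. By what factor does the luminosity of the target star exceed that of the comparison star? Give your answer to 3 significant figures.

From the Stefan–Boltzmann law, L ∝ R²T⁴, so
L_t/L_c = (R_t/R_c)² (T_t/T_c)⁴ = (20.0)² × (3.00)⁴ = 400.0 × 81.00 = 3.240×10^4.

3.24×10^4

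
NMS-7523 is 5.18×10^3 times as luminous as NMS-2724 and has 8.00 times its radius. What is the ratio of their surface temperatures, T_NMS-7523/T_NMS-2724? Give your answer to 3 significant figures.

L ∝ R²T⁴ gives T ∝ (L/R²)^(1/4), so
T_NMS-7523/T_NMS-2724 = (5.18×10^3 / 8.00²)^(1/4) = (80.94)^(1/4) = 2.999.

3.00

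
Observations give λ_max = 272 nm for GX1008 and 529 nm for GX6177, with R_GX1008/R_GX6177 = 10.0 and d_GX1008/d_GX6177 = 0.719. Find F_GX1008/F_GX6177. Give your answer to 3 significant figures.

Wien's law: T_GX1008/T_GX6177 = λ_GX6177/λ_GX1008 = 529/272 = 1.945.
L_GX1008/L_GX6177 = (R_GX1008/R_GX6177)²(T_GX1008/T_GX6177)⁴ = (10.0)²(1.945)⁴ = 1431.
F_GX1008/F_GX6177 = (L_GX1008/L_GX6177)/(d_GX1008/d_GX6177)² = 1431/(0.719)² = 2768.

2.77×10^3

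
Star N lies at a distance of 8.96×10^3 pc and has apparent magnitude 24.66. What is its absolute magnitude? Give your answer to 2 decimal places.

9.90

M = m − 5 log₁₀(d/10 pc) = 24.66 − 5 log₁₀(8.96×10^3/10)
  = 24.66 − 5 × 2.952 = 24.66 − 14.76 = 9.90.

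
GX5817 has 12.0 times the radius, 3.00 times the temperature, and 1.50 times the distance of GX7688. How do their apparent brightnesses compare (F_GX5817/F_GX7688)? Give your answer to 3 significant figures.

5.18×10^3

L_GX5817/L_GX7688 = (R_GX5817/R_GX7688)²(T_GX5817/T_GX7688)⁴ = (12.0)² × (3.00)⁴ = 1.166×10^4.
F_GX5817/F_GX7688 = (L_GX5817/L_GX7688)/(d_GX5817/d_GX7688)² = 1.166×10^4 / (1.50)² = 5184.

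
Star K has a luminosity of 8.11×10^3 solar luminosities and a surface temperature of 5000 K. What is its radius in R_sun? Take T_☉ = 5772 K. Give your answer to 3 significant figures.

120 R_sun

R/R_☉ = √(L/L_☉) / (T/T_☉)² = √(8.11×10^3) / (0.8663)²
       = 90.06 / 0.7504 = 120.0.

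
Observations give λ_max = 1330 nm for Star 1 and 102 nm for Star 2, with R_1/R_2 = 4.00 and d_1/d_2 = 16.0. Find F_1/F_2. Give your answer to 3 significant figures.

2.16×10^-6

Wien's law: T_1/T_2 = λ_2/λ_1 = 102/1330 = 0.07669.
L_1/L_2 = (R_1/R_2)²(T_1/T_2)⁴ = (4.00)²(0.07669)⁴ = 5.535×10^-4.
F_1/F_2 = (L_1/L_2)/(d_1/d_2)² = 5.535×10^-4/(16.0)² = 2.162×10^-6.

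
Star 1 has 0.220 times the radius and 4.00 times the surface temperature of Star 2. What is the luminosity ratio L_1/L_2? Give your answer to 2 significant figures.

12

From the Stefan–Boltzmann law, L ∝ R²T⁴, so
L_1/L_2 = (R_1/R_2)² (T_1/T_2)⁴ = (0.220)² × (4.00)⁴ = 0.04840 × 256.0 = 12.39.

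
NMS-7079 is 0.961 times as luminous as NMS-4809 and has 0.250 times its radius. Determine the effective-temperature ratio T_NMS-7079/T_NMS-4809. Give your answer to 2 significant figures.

L ∝ R²T⁴ gives T ∝ (L/R²)^(1/4), so
T_NMS-7079/T_NMS-4809 = (0.961 / 0.250²)^(1/4) = (15.38)^(1/4) = 1.980.

2.0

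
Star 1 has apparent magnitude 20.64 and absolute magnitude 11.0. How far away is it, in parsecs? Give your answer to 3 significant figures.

m − M = 5 log₁₀(d/10 pc)
20.64 − (11.0) = 9.64 = 5 log₁₀(d/10)
d = 10 × 10^(9.64/5) = 10 × 10^1.928 = 847.2 pc.

847 pc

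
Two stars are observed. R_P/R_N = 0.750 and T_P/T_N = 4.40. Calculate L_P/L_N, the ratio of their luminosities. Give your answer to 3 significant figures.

From the Stefan–Boltzmann law, L ∝ R²T⁴, so
L_P/L_N = (R_P/R_N)² (T_P/T_N)⁴ = (0.750)² × (4.40)⁴ = 0.5625 × 374.8 = 210.8.

211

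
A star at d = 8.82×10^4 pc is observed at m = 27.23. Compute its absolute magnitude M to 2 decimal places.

7.50

M = m − 5 log₁₀(d/10 pc) = 27.23 − 5 log₁₀(8.82×10^4/10)
  = 27.23 − 5 × 3.945 = 27.23 − 19.73 = 7.50.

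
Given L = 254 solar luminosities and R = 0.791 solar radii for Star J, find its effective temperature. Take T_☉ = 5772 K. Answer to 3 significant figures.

T/T_☉ = (L/L_☉)^(1/4) / (R/R_☉)^(1/2)
T = 5772 × (254)^(1/4) / √(0.791) = 5772 × 3.992 / 0.8894 = 2.591×10^4 K.

2.59×10^4 K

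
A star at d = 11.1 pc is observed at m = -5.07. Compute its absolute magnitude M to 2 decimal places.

M = m − 5 log₁₀(d/10 pc) = -5.07 − 5 log₁₀(11.1/10)
  = -5.07 − 5 × 0.045 = -5.07 − 0.23 = -5.30.

-5.30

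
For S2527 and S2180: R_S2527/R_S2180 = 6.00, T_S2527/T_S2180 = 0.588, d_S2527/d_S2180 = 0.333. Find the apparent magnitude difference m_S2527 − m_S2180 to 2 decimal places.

L_S2527/L_S2180 = (6.00)²(0.588)⁴ = 4.303.
F_S2527/F_S2180 = (L_S2527/L_S2180)/(d_S2527/d_S2180)² = 4.303/0.1109 = 38.81.
m_S2527 − m_S2180 = −2.5 log₁₀(38.81) = -3.97.

-3.97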